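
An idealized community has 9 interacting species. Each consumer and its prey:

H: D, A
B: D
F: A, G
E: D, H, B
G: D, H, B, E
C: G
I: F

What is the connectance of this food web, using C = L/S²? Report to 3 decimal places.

The web has S = 9 species and L = 14 feeding links.
C = L / S² = 14 / 81 = 0.1728 ≈ 0.173.

C = 0.173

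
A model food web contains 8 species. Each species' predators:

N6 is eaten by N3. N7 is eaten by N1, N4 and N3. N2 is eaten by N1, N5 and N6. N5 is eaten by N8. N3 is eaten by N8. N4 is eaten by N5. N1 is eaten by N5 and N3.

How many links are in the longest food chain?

One longest chain: N2 → N6 → N3 → N8.
It has 4 species and 3 links.

3 links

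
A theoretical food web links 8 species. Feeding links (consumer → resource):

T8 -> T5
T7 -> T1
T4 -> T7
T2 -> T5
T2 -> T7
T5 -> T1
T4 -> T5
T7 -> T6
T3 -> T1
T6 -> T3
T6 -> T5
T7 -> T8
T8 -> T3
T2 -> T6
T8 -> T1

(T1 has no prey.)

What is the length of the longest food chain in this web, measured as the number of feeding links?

4 links

One longest chain: T1 → T5 → T8 → T7 → T4.
It has 5 species and 4 links.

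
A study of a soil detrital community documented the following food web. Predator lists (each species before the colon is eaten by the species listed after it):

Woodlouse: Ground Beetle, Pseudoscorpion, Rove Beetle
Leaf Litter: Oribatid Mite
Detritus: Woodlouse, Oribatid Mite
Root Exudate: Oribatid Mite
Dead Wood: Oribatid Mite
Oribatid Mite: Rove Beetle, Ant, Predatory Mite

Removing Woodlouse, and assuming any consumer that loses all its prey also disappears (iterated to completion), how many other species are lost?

2

Remove Woodlouse.
Round 1: Ground Beetle (all prey gone), Pseudoscorpion (all prey gone) → extinct.
No further losses. Total secondary extinctions: 2.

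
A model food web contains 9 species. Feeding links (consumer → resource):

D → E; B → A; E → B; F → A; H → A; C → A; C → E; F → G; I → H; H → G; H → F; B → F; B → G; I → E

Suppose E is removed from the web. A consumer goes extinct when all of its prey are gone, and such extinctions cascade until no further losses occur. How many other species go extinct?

1

Remove E.
Round 1: D (all prey gone) → extinct.
No further losses. Total secondary extinctions: 1.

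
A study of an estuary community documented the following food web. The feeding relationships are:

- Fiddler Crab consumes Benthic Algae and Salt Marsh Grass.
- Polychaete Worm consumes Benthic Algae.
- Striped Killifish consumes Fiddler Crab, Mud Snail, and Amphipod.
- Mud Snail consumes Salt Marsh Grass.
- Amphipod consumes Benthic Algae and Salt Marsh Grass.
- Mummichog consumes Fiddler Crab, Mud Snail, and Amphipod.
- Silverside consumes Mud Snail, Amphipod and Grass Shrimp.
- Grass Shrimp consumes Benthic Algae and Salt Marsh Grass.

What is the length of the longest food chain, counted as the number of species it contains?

One longest chain: Salt Marsh Grass → Mud Snail → Striped Killifish.
It has 3 species and 2 links.

3 species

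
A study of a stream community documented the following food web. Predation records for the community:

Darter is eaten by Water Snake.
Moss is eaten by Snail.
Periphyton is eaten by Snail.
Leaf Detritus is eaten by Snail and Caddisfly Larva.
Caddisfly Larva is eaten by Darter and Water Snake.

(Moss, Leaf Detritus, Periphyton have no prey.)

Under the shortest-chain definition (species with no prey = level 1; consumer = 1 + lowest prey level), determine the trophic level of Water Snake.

Leaf Detritus has no prey (basal) → level 1.
Caddisfly Larva eats Leaf Detritus → level 2.
Water Snake eats Caddisfly Larva → level 3.
No prey of Water Snake is below level 2, so 3 is the minimum.

Trophic level 3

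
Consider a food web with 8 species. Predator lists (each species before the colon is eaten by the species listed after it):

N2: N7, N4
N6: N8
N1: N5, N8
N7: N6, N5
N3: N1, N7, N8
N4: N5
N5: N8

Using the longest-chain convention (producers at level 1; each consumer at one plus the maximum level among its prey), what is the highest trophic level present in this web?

Producers (level 1): N2, N3.
N2 → N7 → N6 → N8 gives N8 level 4.
No species has a prey at level 4, so no species reaches level 5.

4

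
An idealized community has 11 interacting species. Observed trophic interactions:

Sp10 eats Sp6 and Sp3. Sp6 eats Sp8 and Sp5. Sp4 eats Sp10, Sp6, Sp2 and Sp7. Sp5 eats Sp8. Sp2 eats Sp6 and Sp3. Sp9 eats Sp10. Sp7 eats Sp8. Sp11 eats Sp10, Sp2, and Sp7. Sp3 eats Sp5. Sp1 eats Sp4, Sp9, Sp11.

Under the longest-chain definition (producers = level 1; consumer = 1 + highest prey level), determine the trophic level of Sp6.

Trophic level 3

Sp8 is a producer → level 1.
Sp5 eats Sp8 → level 2.
Sp6 eats Sp5 (level 2); other prey at levels: Sp8 1 → level 3.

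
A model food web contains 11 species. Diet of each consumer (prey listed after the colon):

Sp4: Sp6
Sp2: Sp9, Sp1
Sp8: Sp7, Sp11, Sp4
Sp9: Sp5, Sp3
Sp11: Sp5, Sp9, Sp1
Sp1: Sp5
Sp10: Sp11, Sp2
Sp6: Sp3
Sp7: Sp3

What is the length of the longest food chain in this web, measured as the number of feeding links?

3 links

One longest chain: Sp5 → Sp9 → Sp11 → Sp10.
It has 4 species and 3 links.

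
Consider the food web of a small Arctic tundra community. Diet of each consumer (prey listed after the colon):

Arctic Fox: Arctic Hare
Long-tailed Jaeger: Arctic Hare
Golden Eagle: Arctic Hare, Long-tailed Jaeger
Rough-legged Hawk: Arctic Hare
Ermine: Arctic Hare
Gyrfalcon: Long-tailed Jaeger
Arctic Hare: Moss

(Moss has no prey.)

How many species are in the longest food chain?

One longest chain: Moss → Arctic Hare → Long-tailed Jaeger → Gyrfalcon.
It has 4 species and 3 links.

4 species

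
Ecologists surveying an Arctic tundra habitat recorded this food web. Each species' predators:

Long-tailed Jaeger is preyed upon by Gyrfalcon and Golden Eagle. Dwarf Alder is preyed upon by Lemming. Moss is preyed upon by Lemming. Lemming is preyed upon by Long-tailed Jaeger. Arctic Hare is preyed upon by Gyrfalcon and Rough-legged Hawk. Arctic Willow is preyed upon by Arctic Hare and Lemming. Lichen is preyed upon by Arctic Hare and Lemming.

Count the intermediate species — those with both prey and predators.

Intermediate species (has both prey and predators): Lemming, Arctic Hare, Long-tailed Jaeger.
Count: 3.

3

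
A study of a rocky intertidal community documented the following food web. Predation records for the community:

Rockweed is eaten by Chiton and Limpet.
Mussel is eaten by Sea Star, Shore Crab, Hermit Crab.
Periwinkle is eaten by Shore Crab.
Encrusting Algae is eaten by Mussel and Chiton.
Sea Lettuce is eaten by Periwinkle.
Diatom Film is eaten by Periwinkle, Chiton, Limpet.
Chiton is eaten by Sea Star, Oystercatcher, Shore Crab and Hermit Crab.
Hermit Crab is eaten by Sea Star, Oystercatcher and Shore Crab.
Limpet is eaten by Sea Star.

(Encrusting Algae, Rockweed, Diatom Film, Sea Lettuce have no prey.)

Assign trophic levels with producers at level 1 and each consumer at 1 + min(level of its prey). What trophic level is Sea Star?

Trophic level 3

Encrusting Algae is a producer → level 1.
Mussel eats Encrusting Algae → level 2.
Sea Star eats Mussel → level 3.
No prey of Sea Star is below level 2, so 3 is the minimum.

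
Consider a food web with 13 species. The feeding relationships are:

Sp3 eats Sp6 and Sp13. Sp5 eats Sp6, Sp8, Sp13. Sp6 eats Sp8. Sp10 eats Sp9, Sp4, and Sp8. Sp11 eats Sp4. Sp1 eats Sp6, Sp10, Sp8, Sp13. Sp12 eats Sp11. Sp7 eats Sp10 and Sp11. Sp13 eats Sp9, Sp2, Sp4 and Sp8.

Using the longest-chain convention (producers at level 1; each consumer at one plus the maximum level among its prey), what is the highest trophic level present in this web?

Producers (level 1): Sp2, Sp9, Sp8, Sp4.
Sp2 → Sp13 → Sp5 gives Sp5 level 3.
No species has a prey at level 3, so no species reaches level 4.

3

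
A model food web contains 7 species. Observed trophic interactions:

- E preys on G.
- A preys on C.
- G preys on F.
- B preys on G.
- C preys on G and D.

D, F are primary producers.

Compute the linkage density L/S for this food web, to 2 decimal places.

There are L = 6 links among S = 7 species.
L/S = 6/7 = 0.8571 ≈ 0.86.

L/S = 0.86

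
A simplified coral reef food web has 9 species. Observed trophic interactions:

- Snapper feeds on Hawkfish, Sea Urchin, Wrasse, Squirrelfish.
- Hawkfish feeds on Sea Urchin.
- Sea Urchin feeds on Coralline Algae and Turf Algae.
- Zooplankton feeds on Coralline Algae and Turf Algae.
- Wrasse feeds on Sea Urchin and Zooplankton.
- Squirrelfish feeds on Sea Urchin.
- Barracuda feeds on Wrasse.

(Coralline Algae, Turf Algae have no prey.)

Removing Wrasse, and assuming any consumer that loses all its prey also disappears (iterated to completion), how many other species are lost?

Remove Wrasse.
Round 1: Barracuda (all prey gone) → extinct.
No further losses. Total secondary extinctions: 1.

1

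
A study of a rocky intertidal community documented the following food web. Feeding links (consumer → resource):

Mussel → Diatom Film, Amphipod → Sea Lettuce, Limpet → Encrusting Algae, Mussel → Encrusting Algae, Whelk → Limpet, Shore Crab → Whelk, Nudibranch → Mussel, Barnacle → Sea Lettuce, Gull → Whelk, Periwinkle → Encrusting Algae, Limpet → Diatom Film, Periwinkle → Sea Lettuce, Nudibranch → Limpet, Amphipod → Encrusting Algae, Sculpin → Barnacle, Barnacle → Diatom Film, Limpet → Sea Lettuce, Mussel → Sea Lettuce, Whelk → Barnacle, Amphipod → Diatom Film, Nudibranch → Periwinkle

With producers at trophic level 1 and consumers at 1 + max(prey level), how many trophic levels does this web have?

4

Producers (level 1): Encrusting Algae, Diatom Film, Sea Lettuce.
Diatom Film → Barnacle → Whelk → Shore Crab gives Shore Crab level 4.
No species has a prey at level 4, so no species reaches level 5.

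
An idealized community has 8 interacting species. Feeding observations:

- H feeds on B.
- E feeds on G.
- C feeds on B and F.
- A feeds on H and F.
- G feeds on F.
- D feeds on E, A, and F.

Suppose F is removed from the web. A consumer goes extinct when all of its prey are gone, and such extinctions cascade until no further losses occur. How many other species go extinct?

2

Remove F.
Round 1: G (all prey gone) → extinct.
Round 2: E (all prey gone) → extinct.
No further losses. Total secondary extinctions: 2.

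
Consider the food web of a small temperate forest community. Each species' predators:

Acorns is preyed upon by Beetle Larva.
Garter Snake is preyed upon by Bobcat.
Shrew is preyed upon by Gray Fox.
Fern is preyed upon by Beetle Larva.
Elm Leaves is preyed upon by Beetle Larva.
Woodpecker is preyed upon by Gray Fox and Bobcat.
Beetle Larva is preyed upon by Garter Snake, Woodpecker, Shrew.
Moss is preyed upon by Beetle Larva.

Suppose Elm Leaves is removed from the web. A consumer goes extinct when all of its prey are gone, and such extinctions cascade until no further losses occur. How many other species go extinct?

0

Remove Elm Leaves.
Every predator of it retains at least one other prey: Beetle Larva still has Acorns, Moss, Fern.
No consumer loses all prey, so no secondary extinctions occur.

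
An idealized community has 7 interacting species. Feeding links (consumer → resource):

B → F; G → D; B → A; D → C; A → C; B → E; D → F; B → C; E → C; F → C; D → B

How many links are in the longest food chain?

One longest chain: C → A → B → D → G.
It has 5 species and 4 links.

4 links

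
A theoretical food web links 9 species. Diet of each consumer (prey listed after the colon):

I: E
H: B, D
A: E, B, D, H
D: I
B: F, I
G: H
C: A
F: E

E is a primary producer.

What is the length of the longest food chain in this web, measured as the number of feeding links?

One longest chain: E → F → B → H → A → C.
It has 6 species and 5 links.

5 links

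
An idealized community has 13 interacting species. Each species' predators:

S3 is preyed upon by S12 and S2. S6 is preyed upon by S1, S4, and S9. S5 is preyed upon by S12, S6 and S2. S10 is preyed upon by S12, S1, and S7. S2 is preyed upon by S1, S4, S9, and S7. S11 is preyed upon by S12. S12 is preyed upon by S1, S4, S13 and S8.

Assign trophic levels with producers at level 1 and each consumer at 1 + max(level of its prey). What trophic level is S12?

S5 is a producer → level 1.
S12 eats S5 (level 1); other prey at levels: S10 1, S3 1, S11 1 → level 2.

Trophic level 2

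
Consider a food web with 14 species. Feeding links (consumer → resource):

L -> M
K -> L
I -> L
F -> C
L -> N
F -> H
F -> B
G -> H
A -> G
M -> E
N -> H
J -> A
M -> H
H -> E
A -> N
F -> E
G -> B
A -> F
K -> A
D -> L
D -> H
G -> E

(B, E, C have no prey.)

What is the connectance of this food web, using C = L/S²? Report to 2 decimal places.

C = 0.11

The web has S = 14 species and L = 22 feeding links.
C = L / S² = 22 / 196 = 0.1122 ≈ 0.11.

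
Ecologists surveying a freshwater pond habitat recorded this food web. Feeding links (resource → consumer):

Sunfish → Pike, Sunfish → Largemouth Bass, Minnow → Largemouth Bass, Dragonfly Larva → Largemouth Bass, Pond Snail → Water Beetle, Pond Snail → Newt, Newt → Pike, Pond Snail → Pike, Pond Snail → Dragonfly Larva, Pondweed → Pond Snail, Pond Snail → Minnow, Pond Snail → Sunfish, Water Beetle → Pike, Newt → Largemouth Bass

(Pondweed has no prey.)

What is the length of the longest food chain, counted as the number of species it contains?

4 species

One longest chain: Pondweed → Pond Snail → Minnow → Largemouth Bass.
It has 4 species and 3 links.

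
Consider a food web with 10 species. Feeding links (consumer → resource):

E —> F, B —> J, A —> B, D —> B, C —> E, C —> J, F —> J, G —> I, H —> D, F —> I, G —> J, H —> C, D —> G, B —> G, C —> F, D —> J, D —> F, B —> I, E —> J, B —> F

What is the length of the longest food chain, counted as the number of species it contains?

5 species

One longest chain: I → G → B → D → H.
It has 5 species and 4 links.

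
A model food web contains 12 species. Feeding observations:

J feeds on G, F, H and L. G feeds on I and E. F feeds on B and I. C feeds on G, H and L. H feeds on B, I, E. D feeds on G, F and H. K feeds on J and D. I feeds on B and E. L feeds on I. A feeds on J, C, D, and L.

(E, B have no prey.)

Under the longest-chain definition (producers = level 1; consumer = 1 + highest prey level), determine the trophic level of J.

Trophic level 4

E is a producer → level 1.
I eats E (level 1); other prey at levels: B 1 → level 2.
L eats I → level 3.
J eats L (level 3); other prey at levels: G 3, F 3, H 3 → level 4.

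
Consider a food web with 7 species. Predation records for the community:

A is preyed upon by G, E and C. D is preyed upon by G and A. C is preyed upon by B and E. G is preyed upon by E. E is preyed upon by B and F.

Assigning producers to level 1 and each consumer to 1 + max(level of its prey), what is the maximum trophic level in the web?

5

Producers (level 1): D.
D → A → G → E → F gives F level 5.
No species has a prey at level 5, so no species reaches level 6.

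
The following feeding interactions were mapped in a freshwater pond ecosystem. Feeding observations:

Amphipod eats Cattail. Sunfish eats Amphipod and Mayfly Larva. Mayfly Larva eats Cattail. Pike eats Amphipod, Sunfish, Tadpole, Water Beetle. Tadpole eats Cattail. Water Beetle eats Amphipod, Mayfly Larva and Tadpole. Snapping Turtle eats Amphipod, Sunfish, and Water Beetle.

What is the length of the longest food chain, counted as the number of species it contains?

4 species

One longest chain: Cattail → Tadpole → Water Beetle → Snapping Turtle.
It has 4 species and 3 links.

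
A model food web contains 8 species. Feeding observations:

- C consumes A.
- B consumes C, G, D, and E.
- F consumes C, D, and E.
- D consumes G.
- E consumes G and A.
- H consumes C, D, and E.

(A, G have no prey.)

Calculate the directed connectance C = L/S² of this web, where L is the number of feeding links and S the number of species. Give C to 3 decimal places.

C = 0.219

The web has S = 8 species and L = 14 feeding links.
C = L / S² = 14 / 64 = 0.2188 ≈ 0.219.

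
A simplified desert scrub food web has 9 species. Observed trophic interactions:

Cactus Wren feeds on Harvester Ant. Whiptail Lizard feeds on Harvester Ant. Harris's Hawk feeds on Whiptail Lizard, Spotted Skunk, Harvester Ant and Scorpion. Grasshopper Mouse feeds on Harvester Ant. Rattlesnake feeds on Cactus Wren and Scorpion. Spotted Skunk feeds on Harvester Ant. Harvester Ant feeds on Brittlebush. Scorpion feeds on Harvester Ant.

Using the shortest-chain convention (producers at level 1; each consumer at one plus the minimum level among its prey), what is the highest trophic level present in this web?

Producers (level 1): Brittlebush.
Following each consumer down to its lowest-level prey: Brittlebush → Harvester Ant → Cactus Wren → Rattlesnake (levels 1 through 4).
All prey of Rattlesnake (Cactus Wren 3, Scorpion 3) are at level 3 or above, so Rattlesnake is at level 1 + 3 = 4.
Every consumer has at least one prey at level 3 or below, so none exceeds level 4.

4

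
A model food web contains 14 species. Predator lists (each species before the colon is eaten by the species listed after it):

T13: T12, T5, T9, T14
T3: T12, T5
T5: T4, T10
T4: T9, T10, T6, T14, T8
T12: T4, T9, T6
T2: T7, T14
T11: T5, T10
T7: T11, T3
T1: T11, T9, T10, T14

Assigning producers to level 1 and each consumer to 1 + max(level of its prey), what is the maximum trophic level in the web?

Producers (level 1): T1, T13, T2.
T2 → T7 → T3 → T12 → T4 → T6 gives T6 level 6.
No species has a prey at level 6, so no species reaches level 7.

6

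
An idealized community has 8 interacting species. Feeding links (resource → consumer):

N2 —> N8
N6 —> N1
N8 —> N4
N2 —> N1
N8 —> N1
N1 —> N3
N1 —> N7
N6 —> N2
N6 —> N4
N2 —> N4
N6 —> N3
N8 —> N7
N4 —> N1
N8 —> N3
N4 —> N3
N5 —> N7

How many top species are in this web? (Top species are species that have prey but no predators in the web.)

2

Top species (has prey, but nothing eats it): N7, N3.
Count: 2.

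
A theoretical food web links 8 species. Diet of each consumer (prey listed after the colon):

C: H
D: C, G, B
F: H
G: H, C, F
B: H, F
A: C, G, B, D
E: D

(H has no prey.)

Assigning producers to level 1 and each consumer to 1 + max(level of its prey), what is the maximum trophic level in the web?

Producers (level 1): H.
H → C → G → D → E gives E level 5.
No species has a prey at level 5, so no species reaches level 6.

5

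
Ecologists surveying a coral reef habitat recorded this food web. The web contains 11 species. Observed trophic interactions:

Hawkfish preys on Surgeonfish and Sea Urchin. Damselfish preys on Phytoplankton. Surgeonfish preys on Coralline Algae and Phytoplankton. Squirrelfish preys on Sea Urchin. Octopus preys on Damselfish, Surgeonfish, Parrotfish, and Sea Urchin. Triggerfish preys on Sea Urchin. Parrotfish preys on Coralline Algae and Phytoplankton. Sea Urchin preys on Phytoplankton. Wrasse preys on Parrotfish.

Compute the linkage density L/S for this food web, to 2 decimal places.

There are L = 15 links among S = 11 species.
L/S = 15/11 = 1.3636 ≈ 1.36.

L/S = 1.36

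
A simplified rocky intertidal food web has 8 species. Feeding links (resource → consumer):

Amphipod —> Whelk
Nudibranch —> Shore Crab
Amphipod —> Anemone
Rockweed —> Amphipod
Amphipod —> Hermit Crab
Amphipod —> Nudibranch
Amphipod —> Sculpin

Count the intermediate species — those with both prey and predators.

2

Intermediate species (has both prey and predators): Amphipod, Nudibranch.
Count: 2.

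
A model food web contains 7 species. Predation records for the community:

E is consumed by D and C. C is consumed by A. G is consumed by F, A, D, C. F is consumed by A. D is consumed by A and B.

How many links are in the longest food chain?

One longest chain: G → F → A.
It has 3 species and 2 links.

2 links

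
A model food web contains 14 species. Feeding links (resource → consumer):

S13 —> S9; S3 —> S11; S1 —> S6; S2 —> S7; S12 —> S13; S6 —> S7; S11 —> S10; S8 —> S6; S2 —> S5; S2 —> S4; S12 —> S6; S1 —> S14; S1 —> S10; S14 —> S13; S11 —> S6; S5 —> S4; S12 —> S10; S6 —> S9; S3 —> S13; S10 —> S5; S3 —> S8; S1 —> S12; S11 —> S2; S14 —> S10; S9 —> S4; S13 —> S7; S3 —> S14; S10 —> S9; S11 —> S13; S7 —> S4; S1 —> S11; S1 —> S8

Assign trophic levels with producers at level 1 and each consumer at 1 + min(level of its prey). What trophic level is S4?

Trophic level 4

S1 is a producer → level 1.
S6 eats S1 → level 2.
S9 eats S6 → level 3.
S4 eats S9 → level 4.
No prey of S4 is below level 3, so 4 is the minimum.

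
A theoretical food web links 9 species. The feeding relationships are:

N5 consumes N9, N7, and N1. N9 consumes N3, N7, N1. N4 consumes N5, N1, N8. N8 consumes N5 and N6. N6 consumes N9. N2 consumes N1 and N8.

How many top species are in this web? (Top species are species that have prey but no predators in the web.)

Top species (has prey, but nothing eats it): N4, N2.
Count: 2.

2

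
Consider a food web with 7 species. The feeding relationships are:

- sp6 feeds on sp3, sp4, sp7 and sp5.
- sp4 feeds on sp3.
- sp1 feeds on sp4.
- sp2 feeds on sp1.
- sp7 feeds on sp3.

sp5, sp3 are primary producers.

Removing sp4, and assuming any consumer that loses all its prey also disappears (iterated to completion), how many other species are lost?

2

Remove sp4.
Round 1: sp1 (all prey gone) → extinct.
Round 2: sp2 (all prey gone) → extinct.
No further losses. Total secondary extinctions: 2.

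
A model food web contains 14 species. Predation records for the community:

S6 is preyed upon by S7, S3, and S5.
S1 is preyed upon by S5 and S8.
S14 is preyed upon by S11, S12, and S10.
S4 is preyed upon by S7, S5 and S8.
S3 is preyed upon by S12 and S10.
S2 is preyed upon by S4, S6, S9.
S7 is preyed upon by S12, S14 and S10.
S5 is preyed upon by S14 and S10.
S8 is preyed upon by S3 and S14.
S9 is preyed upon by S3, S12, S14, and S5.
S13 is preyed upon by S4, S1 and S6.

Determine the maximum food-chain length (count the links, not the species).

4 links

One longest chain: S2 → S4 → S8 → S14 → S10.
It has 5 species and 4 links.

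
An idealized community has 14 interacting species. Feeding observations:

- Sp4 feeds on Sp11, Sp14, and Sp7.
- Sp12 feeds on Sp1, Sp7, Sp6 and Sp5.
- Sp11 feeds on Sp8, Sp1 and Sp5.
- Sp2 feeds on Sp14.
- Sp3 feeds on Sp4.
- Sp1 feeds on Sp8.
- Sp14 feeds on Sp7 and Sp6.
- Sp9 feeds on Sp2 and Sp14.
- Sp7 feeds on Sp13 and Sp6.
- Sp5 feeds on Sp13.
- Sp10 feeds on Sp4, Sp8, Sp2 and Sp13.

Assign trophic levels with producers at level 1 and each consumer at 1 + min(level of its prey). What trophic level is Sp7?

Sp13 is a producer → level 1.
Sp7 eats Sp13 → level 2.

Trophic level 2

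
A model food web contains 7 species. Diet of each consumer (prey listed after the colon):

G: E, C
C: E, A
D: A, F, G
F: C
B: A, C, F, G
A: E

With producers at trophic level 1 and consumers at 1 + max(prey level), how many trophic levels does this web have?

Producers (level 1): E.
E → A → C → F → D gives D level 5.
No species has a prey at level 5, so no species reaches level 6.

5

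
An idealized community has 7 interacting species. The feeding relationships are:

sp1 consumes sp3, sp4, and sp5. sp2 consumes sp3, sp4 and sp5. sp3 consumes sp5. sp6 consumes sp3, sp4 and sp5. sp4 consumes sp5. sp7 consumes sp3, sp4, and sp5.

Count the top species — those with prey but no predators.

4

Top species (has prey, but nothing eats it): sp2, sp7, sp1, sp6.
Count: 4.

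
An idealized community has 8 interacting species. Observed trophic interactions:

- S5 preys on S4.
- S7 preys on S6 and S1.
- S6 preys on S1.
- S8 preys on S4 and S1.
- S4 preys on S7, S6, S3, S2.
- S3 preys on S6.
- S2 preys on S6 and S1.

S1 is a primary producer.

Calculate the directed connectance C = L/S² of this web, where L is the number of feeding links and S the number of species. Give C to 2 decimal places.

The web has S = 8 species and L = 13 feeding links.
C = L / S² = 13 / 64 = 0.2031 ≈ 0.20.

C = 0.20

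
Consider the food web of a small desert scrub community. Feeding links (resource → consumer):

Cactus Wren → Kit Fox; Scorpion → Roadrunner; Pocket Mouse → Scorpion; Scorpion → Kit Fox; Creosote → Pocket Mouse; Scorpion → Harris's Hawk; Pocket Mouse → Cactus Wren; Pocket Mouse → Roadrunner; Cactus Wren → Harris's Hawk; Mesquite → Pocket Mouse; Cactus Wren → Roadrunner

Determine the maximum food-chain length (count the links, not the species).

One longest chain: Mesquite → Pocket Mouse → Cactus Wren → Harris's Hawk.
It has 4 species and 3 links.

3 links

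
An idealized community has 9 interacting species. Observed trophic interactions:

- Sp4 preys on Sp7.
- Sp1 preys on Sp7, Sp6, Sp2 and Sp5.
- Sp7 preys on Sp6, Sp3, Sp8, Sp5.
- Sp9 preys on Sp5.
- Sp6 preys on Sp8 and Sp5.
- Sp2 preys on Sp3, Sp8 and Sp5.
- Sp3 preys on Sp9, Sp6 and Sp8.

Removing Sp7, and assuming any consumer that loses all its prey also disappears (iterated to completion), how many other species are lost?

Remove Sp7.
Round 1: Sp4 (all prey gone) → extinct.
No further losses. Total secondary extinctions: 1.

1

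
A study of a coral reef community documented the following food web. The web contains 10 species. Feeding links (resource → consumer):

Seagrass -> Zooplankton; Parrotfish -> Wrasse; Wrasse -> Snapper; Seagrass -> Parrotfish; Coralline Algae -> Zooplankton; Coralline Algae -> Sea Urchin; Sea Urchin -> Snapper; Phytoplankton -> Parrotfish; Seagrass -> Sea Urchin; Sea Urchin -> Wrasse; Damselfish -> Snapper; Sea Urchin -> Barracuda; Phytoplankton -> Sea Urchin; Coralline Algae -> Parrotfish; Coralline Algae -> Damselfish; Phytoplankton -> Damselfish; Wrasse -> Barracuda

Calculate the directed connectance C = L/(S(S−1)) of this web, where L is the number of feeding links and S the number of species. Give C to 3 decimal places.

C = 0.189

The web has S = 10 species and L = 17 feeding links.
C = L / (S(S−1)) = 17 / 90 = 0.1889 ≈ 0.189.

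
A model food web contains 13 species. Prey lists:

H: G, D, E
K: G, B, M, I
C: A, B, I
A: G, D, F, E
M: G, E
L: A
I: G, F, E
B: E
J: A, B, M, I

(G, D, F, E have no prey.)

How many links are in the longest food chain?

One longest chain: G → I → J.
It has 3 species and 2 links.

2 links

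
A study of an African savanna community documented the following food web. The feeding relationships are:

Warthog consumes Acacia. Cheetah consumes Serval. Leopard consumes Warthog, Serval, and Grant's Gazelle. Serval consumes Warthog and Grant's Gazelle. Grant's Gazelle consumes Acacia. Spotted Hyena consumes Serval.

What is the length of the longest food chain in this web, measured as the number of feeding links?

3 links

One longest chain: Acacia → Grant's Gazelle → Serval → Leopard.
It has 4 species and 3 links.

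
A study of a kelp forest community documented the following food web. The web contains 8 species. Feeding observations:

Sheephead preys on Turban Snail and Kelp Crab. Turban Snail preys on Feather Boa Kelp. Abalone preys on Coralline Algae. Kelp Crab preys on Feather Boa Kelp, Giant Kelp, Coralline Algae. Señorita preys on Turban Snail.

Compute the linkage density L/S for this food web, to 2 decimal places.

L/S = 1.00

There are L = 8 links among S = 8 species.
L/S = 8/8 = 1.0000 ≈ 1.00.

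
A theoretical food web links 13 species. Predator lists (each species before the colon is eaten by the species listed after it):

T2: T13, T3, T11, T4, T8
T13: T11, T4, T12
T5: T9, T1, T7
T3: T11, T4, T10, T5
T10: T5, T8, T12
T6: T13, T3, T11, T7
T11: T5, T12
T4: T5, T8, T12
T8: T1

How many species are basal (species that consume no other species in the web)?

Basal species (no prey listed): T2, T6.
Count: 2.

2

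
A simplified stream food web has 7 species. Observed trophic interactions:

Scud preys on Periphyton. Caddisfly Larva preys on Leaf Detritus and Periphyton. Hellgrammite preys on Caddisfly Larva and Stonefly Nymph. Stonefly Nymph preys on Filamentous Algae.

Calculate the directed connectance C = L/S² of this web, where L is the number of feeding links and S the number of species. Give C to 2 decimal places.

C = 0.12

The web has S = 7 species and L = 6 feeding links.
C = L / S² = 6 / 49 = 0.1224 ≈ 0.12.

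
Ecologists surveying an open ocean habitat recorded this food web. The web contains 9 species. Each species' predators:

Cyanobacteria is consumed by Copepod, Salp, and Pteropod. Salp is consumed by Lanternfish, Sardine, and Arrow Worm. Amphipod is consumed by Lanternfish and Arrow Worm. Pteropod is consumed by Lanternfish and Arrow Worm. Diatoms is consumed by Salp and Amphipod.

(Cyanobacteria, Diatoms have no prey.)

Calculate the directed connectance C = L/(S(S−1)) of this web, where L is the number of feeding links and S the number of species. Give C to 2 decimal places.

C = 0.17

The web has S = 9 species and L = 12 feeding links.
C = L / (S(S−1)) = 12 / 72 = 0.1667 ≈ 0.17.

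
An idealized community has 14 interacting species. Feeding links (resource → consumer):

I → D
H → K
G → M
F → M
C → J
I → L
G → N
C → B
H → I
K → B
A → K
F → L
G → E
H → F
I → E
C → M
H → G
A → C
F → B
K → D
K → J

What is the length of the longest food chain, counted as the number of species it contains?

3 species

One longest chain: H → G → E.
It has 3 species and 2 links.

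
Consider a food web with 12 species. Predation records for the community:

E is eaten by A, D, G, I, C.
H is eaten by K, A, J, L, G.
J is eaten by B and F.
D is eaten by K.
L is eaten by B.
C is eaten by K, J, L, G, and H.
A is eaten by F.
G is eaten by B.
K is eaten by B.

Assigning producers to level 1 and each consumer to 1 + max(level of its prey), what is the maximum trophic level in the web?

Producers (level 1): E.
E → C → H → L → B gives B level 5.
No species has a prey at level 5, so no species reaches level 6.

5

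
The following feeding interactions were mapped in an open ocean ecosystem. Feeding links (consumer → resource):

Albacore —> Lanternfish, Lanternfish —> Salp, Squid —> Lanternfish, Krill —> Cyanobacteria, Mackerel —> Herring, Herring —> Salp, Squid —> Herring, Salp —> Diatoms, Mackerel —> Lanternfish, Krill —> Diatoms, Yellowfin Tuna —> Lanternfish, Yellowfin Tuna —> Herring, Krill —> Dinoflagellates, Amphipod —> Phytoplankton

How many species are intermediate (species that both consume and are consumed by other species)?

Intermediate species (has both prey and predators): Salp, Herring, Lanternfish.
Count: 3.

3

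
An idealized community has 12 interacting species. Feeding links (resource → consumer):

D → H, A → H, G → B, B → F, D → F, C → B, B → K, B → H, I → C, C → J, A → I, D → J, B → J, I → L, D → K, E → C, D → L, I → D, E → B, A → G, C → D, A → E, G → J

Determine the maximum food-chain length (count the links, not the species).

4 links

One longest chain: A → E → C → D → L.
It has 5 species and 4 links.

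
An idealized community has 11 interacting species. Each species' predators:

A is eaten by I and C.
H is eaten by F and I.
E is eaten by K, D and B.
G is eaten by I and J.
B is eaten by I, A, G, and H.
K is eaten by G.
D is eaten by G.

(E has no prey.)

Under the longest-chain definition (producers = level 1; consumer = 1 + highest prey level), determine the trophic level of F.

Trophic level 4

E is a producer → level 1.
B eats E → level 2.
H eats B → level 3.
F eats H → level 4.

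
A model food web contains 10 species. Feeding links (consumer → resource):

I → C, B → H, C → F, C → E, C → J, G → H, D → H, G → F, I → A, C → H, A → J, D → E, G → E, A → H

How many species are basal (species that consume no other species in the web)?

4

Basal species (no prey listed): J, E, H, F.
Count: 4.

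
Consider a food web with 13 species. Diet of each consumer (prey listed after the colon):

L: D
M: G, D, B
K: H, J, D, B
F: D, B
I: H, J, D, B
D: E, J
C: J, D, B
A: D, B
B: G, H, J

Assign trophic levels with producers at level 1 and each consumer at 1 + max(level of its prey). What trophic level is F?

E is a producer → level 1.
D eats E (level 1); other prey at levels: J 1 → level 2.
F eats D (level 2); other prey at levels: B 2 → level 3.

Trophic level 3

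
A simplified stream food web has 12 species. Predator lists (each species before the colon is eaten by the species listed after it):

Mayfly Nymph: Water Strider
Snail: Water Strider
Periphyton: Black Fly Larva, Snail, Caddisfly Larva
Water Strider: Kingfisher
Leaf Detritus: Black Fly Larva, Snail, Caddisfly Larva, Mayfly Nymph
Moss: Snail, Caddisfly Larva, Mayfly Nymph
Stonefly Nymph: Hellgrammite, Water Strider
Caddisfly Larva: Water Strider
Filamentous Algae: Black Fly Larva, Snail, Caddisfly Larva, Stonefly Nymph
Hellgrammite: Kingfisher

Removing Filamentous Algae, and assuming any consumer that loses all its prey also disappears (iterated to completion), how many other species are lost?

Remove Filamentous Algae.
Round 1: Stonefly Nymph (all prey gone) → extinct.
Round 2: Hellgrammite (all prey gone) → extinct.
No further losses. Total secondary extinctions: 2.

2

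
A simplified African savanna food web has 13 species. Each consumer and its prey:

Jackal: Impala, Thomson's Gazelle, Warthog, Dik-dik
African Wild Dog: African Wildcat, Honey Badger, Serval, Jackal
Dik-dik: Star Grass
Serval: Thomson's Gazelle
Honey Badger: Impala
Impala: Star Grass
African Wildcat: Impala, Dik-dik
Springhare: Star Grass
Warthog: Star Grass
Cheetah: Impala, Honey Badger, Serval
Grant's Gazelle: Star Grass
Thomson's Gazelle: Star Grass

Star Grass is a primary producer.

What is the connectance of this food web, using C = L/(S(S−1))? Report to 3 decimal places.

The web has S = 13 species and L = 21 feeding links.
C = L / (S(S−1)) = 21 / 156 = 0.1346 ≈ 0.135.

C = 0.135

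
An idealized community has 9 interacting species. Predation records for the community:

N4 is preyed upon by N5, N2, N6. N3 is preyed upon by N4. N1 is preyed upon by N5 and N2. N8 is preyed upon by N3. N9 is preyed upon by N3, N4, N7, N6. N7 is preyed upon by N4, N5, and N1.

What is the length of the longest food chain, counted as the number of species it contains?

4 species

One longest chain: N9 → N3 → N4 → N6.
It has 4 species and 3 links.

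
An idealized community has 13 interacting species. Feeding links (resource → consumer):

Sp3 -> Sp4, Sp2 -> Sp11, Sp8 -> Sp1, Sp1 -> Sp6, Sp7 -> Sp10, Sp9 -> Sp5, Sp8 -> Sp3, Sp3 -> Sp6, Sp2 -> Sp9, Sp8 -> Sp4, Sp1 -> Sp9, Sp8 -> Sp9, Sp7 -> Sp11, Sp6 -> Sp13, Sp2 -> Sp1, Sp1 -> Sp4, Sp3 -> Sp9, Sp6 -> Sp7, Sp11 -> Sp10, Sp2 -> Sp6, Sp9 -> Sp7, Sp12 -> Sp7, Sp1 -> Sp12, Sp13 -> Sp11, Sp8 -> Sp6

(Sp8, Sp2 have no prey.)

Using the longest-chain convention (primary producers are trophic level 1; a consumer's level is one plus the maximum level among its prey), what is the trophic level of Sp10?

Trophic level 6

Sp8 is a producer → level 1.
Sp1 eats Sp8 (level 1); other prey at levels: Sp2 1 → level 2.
Sp9 eats Sp1 (level 2); other prey at levels: Sp8 1, Sp2 1, Sp3 2 → level 3.
Sp7 eats Sp9 (level 3); other prey at levels: Sp6 3, Sp12 3 → level 4.
Sp11 eats Sp7 (level 4); other prey at levels: Sp2 1, Sp13 4 → level 5.
Sp10 eats Sp11 (level 5); other prey at levels: Sp7 4 → level 6.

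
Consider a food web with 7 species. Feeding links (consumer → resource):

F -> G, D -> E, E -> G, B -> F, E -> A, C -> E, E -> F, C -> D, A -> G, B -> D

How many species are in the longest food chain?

One longest chain: G → A → E → D → C.
It has 5 species and 4 links.

5 species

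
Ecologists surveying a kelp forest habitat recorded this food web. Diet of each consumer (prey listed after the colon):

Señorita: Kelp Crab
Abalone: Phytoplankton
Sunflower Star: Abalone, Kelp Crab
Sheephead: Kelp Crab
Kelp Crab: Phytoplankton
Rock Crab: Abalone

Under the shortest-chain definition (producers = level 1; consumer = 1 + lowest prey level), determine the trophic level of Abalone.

Phytoplankton is a producer → level 1.
Abalone eats Phytoplankton → level 2.

Trophic level 2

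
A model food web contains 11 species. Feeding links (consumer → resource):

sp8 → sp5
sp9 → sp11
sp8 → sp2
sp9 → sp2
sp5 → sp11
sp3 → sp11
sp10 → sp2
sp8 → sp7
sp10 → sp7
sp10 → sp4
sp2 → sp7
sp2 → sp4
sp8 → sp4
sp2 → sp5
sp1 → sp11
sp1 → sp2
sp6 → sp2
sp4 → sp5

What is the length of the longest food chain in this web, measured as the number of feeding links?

4 links

One longest chain: sp11 → sp5 → sp4 → sp2 → sp1.
It has 5 species and 4 links.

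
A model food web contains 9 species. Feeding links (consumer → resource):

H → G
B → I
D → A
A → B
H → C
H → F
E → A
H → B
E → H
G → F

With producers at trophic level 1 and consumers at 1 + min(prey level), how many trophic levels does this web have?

Producers (level 1): C, I, F.
Following each consumer down to its lowest-level prey: I → B → A → D (levels 1 through 4).
All prey of D (A 3) are at level 3 or above, so D is at level 1 + 3 = 4.
Every consumer has at least one prey at level 3 or below, so none exceeds level 4.

4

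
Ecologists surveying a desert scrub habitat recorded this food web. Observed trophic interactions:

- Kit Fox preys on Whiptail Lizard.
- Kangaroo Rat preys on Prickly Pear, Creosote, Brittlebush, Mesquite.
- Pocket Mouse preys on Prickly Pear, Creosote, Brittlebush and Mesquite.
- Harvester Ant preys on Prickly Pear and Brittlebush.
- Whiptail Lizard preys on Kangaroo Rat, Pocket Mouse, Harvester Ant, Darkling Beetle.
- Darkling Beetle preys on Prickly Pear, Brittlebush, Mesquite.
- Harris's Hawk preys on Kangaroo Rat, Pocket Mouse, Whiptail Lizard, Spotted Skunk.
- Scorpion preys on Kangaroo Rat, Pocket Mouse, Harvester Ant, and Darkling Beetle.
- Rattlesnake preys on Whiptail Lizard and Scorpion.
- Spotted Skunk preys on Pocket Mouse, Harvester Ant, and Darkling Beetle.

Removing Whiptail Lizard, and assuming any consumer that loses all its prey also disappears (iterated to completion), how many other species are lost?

Remove Whiptail Lizard.
Round 1: Kit Fox (all prey gone) → extinct.
No further losses. Total secondary extinctions: 1.

1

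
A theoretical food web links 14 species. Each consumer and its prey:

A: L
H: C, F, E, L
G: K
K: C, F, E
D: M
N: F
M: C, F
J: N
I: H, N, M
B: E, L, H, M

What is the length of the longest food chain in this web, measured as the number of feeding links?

One longest chain: C → M → D.
It has 3 species and 2 links.

2 links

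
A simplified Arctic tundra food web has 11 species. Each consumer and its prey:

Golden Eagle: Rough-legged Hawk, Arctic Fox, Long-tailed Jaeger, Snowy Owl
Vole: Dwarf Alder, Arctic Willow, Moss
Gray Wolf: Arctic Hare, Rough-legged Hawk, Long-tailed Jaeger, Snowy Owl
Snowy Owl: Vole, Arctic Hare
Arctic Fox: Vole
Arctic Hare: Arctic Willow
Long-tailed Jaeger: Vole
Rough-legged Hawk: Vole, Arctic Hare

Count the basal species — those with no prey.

3

Basal species (no prey listed): Dwarf Alder, Arctic Willow, Moss.
Count: 3.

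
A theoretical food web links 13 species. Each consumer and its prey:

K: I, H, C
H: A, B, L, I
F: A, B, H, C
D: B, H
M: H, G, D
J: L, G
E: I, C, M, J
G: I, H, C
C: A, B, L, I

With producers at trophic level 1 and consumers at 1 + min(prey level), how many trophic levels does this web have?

Producers (level 1): A, B, L, I.
Following each consumer down to its lowest-level prey: I → G → M (levels 1 through 3).
All prey of M (G 2, D 2, H 2) are at level 2 or above, so M is at level 1 + 2 = 3.
Every consumer has at least one prey at level 2 or below, so none exceeds level 3.

3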